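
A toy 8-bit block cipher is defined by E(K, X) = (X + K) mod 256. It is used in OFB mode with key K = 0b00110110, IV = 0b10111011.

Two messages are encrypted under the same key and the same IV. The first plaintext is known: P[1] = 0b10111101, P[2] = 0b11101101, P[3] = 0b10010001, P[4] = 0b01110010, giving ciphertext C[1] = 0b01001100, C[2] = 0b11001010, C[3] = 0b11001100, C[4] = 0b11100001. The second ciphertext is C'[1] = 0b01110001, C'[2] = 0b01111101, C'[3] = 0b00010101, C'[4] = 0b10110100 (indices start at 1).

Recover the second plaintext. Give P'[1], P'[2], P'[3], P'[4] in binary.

In OFB with a reused IV, both messages share the same keystream S_i, so C_i ⊕ C'_i = P_i ⊕ P'_i and thus P'_i = P_i ⊕ C_i ⊕ C'_i.
P'[1]: 0b10111101 ⊕ 0b01001100 ⊕ 0b01110001 = 0b10000000.
P'[2]: 0b11101101 ⊕ 0b11001010 ⊕ 0b01111101 = 0b01011010.
P'[3]: 0b10010001 ⊕ 0b11001100 ⊕ 0b00010101 = 0b01001000.
P'[4]: 0b01110010 ⊕ 0b11100001 ⊕ 0b10110100 = 0b00100111.

P'[1] = 0b10000000, P'[2] = 0b01011010, P'[3] = 0b01001000, P'[4] = 0b00100111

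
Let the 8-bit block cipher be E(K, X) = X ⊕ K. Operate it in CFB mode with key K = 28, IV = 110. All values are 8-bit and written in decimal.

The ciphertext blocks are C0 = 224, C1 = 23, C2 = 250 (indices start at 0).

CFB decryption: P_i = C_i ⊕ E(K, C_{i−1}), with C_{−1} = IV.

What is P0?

P0: E(K, 110) = 114; 224 ⊕ 114 = 146.

P0 = 146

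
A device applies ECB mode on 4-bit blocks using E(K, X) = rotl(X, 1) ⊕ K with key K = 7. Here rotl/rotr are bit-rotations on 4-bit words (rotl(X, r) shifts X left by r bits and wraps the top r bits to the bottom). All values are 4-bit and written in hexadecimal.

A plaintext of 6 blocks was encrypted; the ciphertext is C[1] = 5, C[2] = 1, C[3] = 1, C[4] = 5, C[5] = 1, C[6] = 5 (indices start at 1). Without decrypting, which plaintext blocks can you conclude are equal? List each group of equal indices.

ECB encrypts each block independently with the same key, so equal ciphertext blocks imply equal plaintext blocks.
C[1] = C[4] = C[6] = 5, so P[1] = P[4] = P[6].
C[2] = C[3] = C[5] = 1, so P[2] = P[3] = P[5].

P[1] = P[4] = P[6]; P[2] = P[3] = P[5]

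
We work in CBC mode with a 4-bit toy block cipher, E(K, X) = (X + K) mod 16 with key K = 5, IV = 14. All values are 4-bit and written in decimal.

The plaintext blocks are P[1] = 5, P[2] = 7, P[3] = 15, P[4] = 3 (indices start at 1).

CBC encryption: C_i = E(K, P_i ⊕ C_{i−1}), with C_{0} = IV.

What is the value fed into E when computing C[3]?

3

C[1]: P[1] ⊕ 14 = 11; E(K, 11) = 0.
C[2]: P[2] ⊕ 0 = 7; E(K, 7) = 12.
C[3]: P[3] ⊕ 12 = 3; E(K, 3) = 8.
So the input to E for block [3] is 3.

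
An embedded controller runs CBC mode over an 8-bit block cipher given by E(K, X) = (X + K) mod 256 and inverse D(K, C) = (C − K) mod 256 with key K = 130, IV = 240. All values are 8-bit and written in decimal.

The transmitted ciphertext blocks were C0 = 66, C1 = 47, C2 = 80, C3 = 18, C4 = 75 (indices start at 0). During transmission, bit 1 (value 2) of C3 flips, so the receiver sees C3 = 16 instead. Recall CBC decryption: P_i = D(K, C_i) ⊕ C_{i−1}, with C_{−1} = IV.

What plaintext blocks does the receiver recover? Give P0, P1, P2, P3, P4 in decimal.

P0 = 48, P1 = 239, P2 = 225, P3 = 222, P4 = 217

Only C3 changed, to 16. In CBC, a change in C_i garbles P_i and flips the same bit in P_{i+1}. Decrypting the received ciphertext:
P0: D(K, 66) = 192; 192 ⊕ 240 = 48.
P1: D(K, 47) = 173; 173 ⊕ 66 = 239.
P2: D(K, 80) = 206; 206 ⊕ 47 = 225.
P3: D(K, 16) = 142; 142 ⊕ 80 = 222.
P4: D(K, 75) = 201; 201 ⊕ 16 = 217.
Blocks that differ from the original plaintext: P3, P4.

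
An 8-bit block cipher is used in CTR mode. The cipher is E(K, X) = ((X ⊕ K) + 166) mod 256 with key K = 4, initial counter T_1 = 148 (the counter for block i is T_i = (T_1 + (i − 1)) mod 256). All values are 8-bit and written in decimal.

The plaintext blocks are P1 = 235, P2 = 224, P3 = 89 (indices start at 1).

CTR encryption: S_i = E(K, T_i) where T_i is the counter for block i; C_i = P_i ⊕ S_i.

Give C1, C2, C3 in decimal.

C1: T = 148, S = E(K, T) = 54; 235 ⊕ 54 = 221.
C2: T = 149, S = E(K, T) = 55; 224 ⊕ 55 = 215.
C3: T = 150, S = E(K, T) = 56; 89 ⊕ 56 = 97.

C1 = 221, C2 = 215, C3 = 97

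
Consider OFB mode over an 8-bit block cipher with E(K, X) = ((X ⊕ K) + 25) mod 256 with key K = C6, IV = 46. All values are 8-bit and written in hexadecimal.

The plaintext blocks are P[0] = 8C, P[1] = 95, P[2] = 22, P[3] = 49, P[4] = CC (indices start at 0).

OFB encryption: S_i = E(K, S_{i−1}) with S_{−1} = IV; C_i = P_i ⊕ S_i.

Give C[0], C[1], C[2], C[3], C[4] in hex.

C[0]: S = E(K, 46) = A5; 8C ⊕ A5 = 29.
C[1]: S = E(K, A5) = 88; 95 ⊕ 88 = 1D.
C[2]: S = E(K, 88) = 73; 22 ⊕ 73 = 51.
C[3]: S = E(K, 73) = DA; 49 ⊕ DA = 93.
C[4]: S = E(K, DA) = 41; CC ⊕ 41 = 8D.

C[0] = 29, C[1] = 1D, C[2] = 51, C[3] = 93, C[4] = 8D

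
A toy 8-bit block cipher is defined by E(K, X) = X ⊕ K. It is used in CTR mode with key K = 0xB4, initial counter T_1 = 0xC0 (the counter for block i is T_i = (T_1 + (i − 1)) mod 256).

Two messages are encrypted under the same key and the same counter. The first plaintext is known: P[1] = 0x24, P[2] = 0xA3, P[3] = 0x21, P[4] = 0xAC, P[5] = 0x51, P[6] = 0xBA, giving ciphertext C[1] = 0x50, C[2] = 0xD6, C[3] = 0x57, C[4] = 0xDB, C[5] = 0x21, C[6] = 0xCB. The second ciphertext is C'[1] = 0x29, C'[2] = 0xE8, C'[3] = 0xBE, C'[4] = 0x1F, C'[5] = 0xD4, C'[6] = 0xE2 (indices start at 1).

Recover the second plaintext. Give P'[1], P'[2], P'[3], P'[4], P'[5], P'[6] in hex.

P'[1] = 0x5D, P'[2] = 0x9D, P'[3] = 0xC8, P'[4] = 0x68, P'[5] = 0xA4, P'[6] = 0x93

In CTR with a reused counter, both messages share the same keystream S_i, so C_i ⊕ C'_i = P_i ⊕ P'_i and thus P'_i = P_i ⊕ C_i ⊕ C'_i.
P'[1]: 0x24 ⊕ 0x50 ⊕ 0x29 = 0x5D.
P'[2]: 0xA3 ⊕ 0xD6 ⊕ 0xE8 = 0x9D.
P'[3]: 0x21 ⊕ 0x57 ⊕ 0xBE = 0xC8.
P'[4]: 0xAC ⊕ 0xDB ⊕ 0x1F = 0x68.
P'[5]: 0x51 ⊕ 0x21 ⊕ 0xD4 = 0xA4.
P'[6]: 0xBA ⊕ 0xCB ⊕ 0xE2 = 0x93.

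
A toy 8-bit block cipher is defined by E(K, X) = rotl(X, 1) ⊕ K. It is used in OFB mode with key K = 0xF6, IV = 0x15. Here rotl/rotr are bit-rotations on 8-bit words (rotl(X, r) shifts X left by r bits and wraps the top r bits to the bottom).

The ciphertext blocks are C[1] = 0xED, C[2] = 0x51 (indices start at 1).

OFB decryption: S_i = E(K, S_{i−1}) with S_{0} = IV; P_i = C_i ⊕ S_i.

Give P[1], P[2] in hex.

P[1] = 0x31, P[2] = 0x1E

P[1]: S = E(K, 0x15) = 0xDC; 0xED ⊕ 0xDC = 0x31.
P[2]: S = E(K, 0xDC) = 0x4F; 0x51 ⊕ 0x4F = 0x1E.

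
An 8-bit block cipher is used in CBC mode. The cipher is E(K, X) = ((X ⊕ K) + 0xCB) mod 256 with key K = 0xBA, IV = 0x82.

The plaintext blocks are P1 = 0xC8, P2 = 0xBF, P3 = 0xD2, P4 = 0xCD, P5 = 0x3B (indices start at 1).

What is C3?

CBC encryption: C_i = E(K, P_i ⊕ C_{i−1}), with C_{0} = IV.
C1: P1 ⊕ 0x82 = 0x4A; E(K, 0x4A) = 0xBB.
C2: P2 ⊕ 0xBB = 0x04; E(K, 0x04) = 0x89.
C3: P3 ⊕ 0x89 = 0x5B; E(K, 0x5B) = 0xAC.

C3 = 0xAC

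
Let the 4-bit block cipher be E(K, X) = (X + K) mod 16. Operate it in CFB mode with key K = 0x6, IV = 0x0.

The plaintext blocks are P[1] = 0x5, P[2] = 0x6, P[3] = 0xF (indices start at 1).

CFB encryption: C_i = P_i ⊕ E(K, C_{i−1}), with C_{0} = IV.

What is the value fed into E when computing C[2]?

0x3

C[1]: E(K, 0x0) = 0x6; 0x5 ⊕ 0x6 = 0x3.
C[2]: E(K, 0x3) = 0x9; 0x6 ⊕ 0x9 = 0xF.
So the input to E for block [2] is 0x3.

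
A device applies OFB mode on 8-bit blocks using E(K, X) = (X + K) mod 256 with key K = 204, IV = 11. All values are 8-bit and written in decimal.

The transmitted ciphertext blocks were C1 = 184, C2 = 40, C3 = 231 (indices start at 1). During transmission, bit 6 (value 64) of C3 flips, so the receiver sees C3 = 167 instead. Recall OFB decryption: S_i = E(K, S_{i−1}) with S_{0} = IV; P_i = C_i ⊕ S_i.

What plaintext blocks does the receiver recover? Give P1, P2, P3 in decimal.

Only C3 changed, to 167. In OFB, a change in C_i flips the same bit in P_i only; the keystream is unaffected. Decrypting the received ciphertext:
P1: S = E(K, 11) = 215; 184 ⊕ 215 = 111.
P2: S = E(K, 215) = 163; 40 ⊕ 163 = 139.
P3: S = E(K, 163) = 111; 167 ⊕ 111 = 200.
Blocks that differ from the original plaintext: P3.

P1 = 111, P2 = 139, P3 = 200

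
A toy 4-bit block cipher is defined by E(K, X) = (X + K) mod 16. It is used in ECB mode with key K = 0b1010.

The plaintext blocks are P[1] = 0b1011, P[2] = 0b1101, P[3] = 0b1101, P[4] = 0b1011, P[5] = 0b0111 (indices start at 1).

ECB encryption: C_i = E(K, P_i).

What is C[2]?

C[2] = 0b0111

C[2]: E(K, 0b1101) = 0b0111.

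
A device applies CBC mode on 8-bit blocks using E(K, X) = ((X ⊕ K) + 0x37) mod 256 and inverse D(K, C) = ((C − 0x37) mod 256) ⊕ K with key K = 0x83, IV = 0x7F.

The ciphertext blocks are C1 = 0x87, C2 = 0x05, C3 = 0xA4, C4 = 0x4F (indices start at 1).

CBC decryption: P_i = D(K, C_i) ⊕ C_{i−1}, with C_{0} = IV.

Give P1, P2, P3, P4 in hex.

P1 = 0xAC, P2 = 0xCA, P3 = 0xEB, P4 = 0x3F

P1: D(K, 0x87) = 0xD3; 0xD3 ⊕ 0x7F = 0xAC.
P2: D(K, 0x05) = 0x4D; 0x4D ⊕ 0x87 = 0xCA.
P3: D(K, 0xA4) = 0xEE; 0xEE ⊕ 0x05 = 0xEB.
P4: D(K, 0x4F) = 0x9B; 0x9B ⊕ 0xA4 = 0x3F.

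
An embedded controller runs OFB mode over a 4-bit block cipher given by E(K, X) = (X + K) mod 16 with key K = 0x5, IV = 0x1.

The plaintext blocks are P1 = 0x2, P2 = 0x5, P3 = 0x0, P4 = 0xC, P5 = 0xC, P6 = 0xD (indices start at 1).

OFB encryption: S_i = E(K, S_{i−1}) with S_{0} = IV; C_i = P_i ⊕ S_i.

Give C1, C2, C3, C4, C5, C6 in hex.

C1 = 0x4, C2 = 0xE, C3 = 0x0, C4 = 0x9, C5 = 0x6, C6 = 0x2

C1: S = E(K, 0x1) = 0x6; 0x2 ⊕ 0x6 = 0x4.
C2: S = E(K, 0x6) = 0xB; 0x5 ⊕ 0xB = 0xE.
C3: S = E(K, 0xB) = 0x0; 0x0 ⊕ 0x0 = 0x0.
C4: S = E(K, 0x0) = 0x5; 0xC ⊕ 0x5 = 0x9.
C5: S = E(K, 0x5) = 0xA; 0xC ⊕ 0xA = 0x6.
C6: S = E(K, 0xA) = 0xF; 0xD ⊕ 0xF = 0x2.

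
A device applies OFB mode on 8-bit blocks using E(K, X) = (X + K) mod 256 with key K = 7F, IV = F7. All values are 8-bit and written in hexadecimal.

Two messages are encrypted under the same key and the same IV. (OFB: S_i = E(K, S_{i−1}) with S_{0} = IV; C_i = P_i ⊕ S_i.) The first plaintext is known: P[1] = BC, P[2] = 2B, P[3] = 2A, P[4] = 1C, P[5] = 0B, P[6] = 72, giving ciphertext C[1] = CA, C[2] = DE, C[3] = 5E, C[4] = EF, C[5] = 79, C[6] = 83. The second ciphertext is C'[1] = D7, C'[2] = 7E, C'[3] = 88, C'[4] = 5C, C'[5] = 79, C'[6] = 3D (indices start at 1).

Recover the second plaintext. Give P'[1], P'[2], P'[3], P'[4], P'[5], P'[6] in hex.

P'[1] = A1, P'[2] = 8B, P'[3] = FC, P'[4] = AF, P'[5] = 0B, P'[6] = CC

In OFB with a reused IV, both messages share the same keystream S_i, so C_i ⊕ C'_i = P_i ⊕ P'_i and thus P'_i = P_i ⊕ C_i ⊕ C'_i.
P'[1]: BC ⊕ CA ⊕ D7 = A1.
P'[2]: 2B ⊕ DE ⊕ 7E = 8B.
P'[3]: 2A ⊕ 5E ⊕ 88 = FC.
P'[4]: 1C ⊕ EF ⊕ 5C = AF.
P'[5]: 0B ⊕ 79 ⊕ 79 = 0B.
P'[6]: 72 ⊕ 83 ⊕ 3D = CC.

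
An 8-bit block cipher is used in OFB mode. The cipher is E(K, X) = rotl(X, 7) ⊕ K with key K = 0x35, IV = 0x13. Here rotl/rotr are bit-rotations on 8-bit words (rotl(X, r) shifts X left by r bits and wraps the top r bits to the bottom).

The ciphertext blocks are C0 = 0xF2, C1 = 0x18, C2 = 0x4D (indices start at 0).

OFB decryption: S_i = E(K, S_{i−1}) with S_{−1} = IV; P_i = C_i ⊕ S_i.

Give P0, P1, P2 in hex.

P0 = 0x4E, P1 = 0x73, P2 = 0xCD

P0: S = E(K, 0x13) = 0xBC; 0xF2 ⊕ 0xBC = 0x4E.
P1: S = E(K, 0xBC) = 0x6B; 0x18 ⊕ 0x6B = 0x73.
P2: S = E(K, 0x6B) = 0x80; 0x4D ⊕ 0x80 = 0xCD.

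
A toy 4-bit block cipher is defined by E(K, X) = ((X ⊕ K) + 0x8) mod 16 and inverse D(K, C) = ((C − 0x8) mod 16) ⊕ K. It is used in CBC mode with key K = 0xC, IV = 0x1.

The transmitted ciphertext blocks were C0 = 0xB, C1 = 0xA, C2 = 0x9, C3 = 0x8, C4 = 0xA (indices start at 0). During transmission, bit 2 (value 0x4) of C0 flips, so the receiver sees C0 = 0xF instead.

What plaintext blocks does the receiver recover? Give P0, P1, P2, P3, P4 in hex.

CBC decryption: P_i = D(K, C_i) ⊕ C_{i−1}, with C_{−1} = IV.
Only C0 changed, to 0xF. In CBC, a change in C_i garbles P_i and flips the same bit in P_{i+1}. Decrypting the received ciphertext:
P0: D(K, 0xF) = 0xB; 0xB ⊕ 0x1 = 0xA.
P1: D(K, 0xA) = 0xE; 0xE ⊕ 0xF = 0x1.
P2: D(K, 0x9) = 0xD; 0xD ⊕ 0xA = 0x7.
P3: D(K, 0x8) = 0xC; 0xC ⊕ 0x9 = 0x5.
P4: D(K, 0xA) = 0xE; 0xE ⊕ 0x8 = 0x6.
Blocks that differ from the original plaintext: P0, P1.

P0 = 0xA, P1 = 0x1, P2 = 0x7, P3 = 0x5, P4 = 0x6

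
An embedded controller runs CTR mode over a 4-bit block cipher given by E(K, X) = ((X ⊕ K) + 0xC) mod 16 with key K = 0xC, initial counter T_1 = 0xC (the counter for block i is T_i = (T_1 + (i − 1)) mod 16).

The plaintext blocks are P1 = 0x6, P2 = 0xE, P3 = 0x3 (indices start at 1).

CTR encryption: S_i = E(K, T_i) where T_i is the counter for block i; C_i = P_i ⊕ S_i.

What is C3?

C3 = 0xD

C1: T = 0xC, S = E(K, T) = 0xC; 0x6 ⊕ 0xC = 0xA.
C2: T = 0xD, S = E(K, T) = 0xD; 0xE ⊕ 0xD = 0x3.
C3: T = 0xE, S = E(K, T) = 0xE; 0x3 ⊕ 0xE = 0xD.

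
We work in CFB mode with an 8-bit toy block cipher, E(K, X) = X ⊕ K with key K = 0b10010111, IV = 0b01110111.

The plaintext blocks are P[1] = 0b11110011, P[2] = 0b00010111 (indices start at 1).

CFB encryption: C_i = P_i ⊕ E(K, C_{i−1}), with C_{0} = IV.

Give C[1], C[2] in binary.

C[1] = 0b00010011, C[2] = 0b10010011

C[1]: E(K, 0b01110111) = 0b11100000; 0b11110011 ⊕ 0b11100000 = 0b00010011.
C[2]: E(K, 0b00010011) = 0b10000100; 0b00010111 ⊕ 0b10000100 = 0b10010011.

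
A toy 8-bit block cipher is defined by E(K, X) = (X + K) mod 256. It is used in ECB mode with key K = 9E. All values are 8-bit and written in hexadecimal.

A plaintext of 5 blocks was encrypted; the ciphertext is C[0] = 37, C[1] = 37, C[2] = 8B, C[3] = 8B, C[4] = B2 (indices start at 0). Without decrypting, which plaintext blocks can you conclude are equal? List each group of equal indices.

P[0] = P[1]; P[2] = P[3]

ECB encrypts each block independently with the same key, so equal ciphertext blocks imply equal plaintext blocks.
C[0] = C[1] = 37, so P[0] = P[1].
C[2] = C[3] = 8B, so P[2] = P[3].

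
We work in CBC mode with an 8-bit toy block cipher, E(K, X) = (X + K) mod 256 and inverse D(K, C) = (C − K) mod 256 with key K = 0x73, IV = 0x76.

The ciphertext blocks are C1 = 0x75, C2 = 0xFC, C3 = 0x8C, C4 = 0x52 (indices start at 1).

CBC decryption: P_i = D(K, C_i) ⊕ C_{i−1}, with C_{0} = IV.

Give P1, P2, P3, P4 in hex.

P1 = 0x74, P2 = 0xFC, P3 = 0xE5, P4 = 0x53

P1: D(K, 0x75) = 0x02; 0x02 ⊕ 0x76 = 0x74.
P2: D(K, 0xFC) = 0x89; 0x89 ⊕ 0x75 = 0xFC.
P3: D(K, 0x8C) = 0x19; 0x19 ⊕ 0xFC = 0xE5.
P4: D(K, 0x52) = 0xDF; 0xDF ⊕ 0x8C = 0x53.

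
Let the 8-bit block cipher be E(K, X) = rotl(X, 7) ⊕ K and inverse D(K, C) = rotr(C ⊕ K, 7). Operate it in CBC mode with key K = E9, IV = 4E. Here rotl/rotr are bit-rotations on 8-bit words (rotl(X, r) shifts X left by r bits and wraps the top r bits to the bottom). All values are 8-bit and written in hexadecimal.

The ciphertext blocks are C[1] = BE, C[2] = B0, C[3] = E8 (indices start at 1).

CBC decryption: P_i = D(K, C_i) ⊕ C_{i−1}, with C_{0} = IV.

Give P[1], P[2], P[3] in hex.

P[1] = E0, P[2] = 0C, P[3] = B2

P[1]: D(K, BE) = AE; AE ⊕ 4E = E0.
P[2]: D(K, B0) = B2; B2 ⊕ BE = 0C.
P[3]: D(K, E8) = 02; 02 ⊕ B0 = B2.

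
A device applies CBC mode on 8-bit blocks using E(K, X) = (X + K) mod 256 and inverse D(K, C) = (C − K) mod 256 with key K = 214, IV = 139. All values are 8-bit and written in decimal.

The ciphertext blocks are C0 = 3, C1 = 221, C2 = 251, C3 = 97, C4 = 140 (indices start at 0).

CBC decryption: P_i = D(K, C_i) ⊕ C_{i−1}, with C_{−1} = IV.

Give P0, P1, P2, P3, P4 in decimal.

P0: D(K, 3) = 45; 45 ⊕ 139 = 166.
P1: D(K, 221) = 7; 7 ⊕ 3 = 4.
P2: D(K, 251) = 37; 37 ⊕ 221 = 248.
P3: D(K, 97) = 139; 139 ⊕ 251 = 112.
P4: D(K, 140) = 182; 182 ⊕ 97 = 215.

P0 = 166, P1 = 4, P2 = 248, P3 = 112, P4 = 215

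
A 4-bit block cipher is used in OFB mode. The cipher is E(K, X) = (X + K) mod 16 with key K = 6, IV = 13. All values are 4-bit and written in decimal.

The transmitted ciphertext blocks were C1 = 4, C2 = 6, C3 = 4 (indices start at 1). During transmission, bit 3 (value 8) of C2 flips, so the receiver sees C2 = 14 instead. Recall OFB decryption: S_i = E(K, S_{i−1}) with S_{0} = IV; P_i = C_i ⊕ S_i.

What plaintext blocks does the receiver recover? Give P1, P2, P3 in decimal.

P1 = 7, P2 = 7, P3 = 11

Only C2 changed, to 14. In OFB, a change in C_i flips the same bit in P_i only; the keystream is unaffected. Decrypting the received ciphertext:
P1: S = E(K, 13) = 3; 4 ⊕ 3 = 7.
P2: S = E(K, 3) = 9; 14 ⊕ 9 = 7.
P3: S = E(K, 9) = 15; 4 ⊕ 15 = 11.
Blocks that differ from the original plaintext: P2.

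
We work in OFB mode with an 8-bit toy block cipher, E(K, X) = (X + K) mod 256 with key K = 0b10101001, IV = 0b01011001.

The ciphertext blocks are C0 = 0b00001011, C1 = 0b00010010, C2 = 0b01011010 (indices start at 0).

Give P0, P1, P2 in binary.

OFB decryption: S_i = E(K, S_{i−1}) with S_{−1} = IV; P_i = C_i ⊕ S_i.
P0: S = E(K, 0b01011001) = 0b00000010; 0b00001011 ⊕ 0b00000010 = 0b00001001.
P1: S = E(K, 0b00000010) = 0b10101011; 0b00010010 ⊕ 0b10101011 = 0b10111001.
P2: S = E(K, 0b10101011) = 0b01010100; 0b01011010 ⊕ 0b01010100 = 0b00001110.

P0 = 0b00001001, P1 = 0b10111001, P2 = 0b00001110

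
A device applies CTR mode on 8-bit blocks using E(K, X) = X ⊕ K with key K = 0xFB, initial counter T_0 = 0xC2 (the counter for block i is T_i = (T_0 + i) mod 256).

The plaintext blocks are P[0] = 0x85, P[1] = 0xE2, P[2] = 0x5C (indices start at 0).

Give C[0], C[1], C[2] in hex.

CTR encryption: S_i = E(K, T_i) where T_i is the counter for block i; C_i = P_i ⊕ S_i.
C[0]: T = 0xC2, S = E(K, T) = 0x39; 0x85 ⊕ 0x39 = 0xBC.
C[1]: T = 0xC3, S = E(K, T) = 0x38; 0xE2 ⊕ 0x38 = 0xDA.
C[2]: T = 0xC4, S = E(K, T) = 0x3F; 0x5C ⊕ 0x3F = 0x63.

C[0] = 0xBC, C[1] = 0xDA, C[2] = 0x63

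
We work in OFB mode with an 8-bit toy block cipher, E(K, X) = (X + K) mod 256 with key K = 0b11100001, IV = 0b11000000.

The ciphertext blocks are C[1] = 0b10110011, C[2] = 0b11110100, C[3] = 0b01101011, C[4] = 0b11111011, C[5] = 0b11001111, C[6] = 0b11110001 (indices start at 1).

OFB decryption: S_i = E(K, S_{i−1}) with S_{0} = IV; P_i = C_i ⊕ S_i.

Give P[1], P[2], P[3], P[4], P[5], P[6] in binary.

P[1]: S = E(K, 0b11000000) = 0b10100001; 0b10110011 ⊕ 0b10100001 = 0b00010010.
P[2]: S = E(K, 0b10100001) = 0b10000010; 0b11110100 ⊕ 0b10000010 = 0b01110110.
P[3]: S = E(K, 0b10000010) = 0b01100011; 0b01101011 ⊕ 0b01100011 = 0b00001000.
P[4]: S = E(K, 0b01100011) = 0b01000100; 0b11111011 ⊕ 0b01000100 = 0b10111111.
P[5]: S = E(K, 0b01000100) = 0b00100101; 0b11001111 ⊕ 0b00100101 = 0b11101010.
P[6]: S = E(K, 0b00100101) = 0b00000110; 0b11110001 ⊕ 0b00000110 = 0b11110111.

P[1] = 0b00010010, P[2] = 0b01110110, P[3] = 0b00001000, P[4] = 0b10111111, P[5] = 0b11101010, P[6] = 0b11110111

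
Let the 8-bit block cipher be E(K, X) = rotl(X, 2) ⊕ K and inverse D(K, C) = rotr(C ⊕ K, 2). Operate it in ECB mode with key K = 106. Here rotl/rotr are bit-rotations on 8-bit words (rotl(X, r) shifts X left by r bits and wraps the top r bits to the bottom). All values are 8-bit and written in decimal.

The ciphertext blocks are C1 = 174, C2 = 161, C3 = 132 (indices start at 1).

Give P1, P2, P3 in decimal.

P1 = 49, P2 = 242, P3 = 187

ECB decryption: P_i = D(K, C_i).
P1: D(K, 174) = 49.
P2: D(K, 161) = 242.
P3: D(K, 132) = 187.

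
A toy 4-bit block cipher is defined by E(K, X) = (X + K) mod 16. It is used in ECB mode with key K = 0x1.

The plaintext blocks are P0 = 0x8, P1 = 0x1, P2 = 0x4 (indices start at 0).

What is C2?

C2 = 0x5

ECB encryption: C_i = E(K, P_i).
C2: E(K, 0x4) = 0x5.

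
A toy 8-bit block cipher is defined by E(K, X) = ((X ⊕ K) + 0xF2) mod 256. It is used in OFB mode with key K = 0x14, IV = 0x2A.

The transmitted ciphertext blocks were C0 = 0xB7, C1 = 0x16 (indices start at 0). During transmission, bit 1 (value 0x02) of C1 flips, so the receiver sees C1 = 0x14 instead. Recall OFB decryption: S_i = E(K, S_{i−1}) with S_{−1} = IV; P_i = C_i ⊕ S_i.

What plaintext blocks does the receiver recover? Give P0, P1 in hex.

P0 = 0x87, P1 = 0x02

Only C1 changed, to 0x14. In OFB, a change in C_i flips the same bit in P_i only; the keystream is unaffected. Decrypting the received ciphertext:
P0: S = E(K, 0x2A) = 0x30; 0xB7 ⊕ 0x30 = 0x87.
P1: S = E(K, 0x30) = 0x16; 0x14 ⊕ 0x16 = 0x02.
Blocks that differ from the original plaintext: P1.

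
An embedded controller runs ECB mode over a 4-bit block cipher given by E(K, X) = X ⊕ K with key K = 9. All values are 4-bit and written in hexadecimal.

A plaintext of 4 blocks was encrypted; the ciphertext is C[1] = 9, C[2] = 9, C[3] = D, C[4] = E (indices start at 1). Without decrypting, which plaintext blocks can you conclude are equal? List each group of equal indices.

ECB encrypts each block independently with the same key, so equal ciphertext blocks imply equal plaintext blocks.
C[1] = C[2] = 9, so P[1] = P[2].

P[1] = P[2]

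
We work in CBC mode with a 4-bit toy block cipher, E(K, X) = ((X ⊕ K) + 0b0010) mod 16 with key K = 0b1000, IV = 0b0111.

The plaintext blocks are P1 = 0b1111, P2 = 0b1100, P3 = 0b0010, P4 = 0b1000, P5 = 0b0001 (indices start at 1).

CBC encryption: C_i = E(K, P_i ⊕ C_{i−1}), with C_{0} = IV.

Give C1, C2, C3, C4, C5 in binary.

C1: P1 ⊕ 0b0111 = 0b1000; E(K, 0b1000) = 0b0010.
C2: P2 ⊕ 0b0010 = 0b1110; E(K, 0b1110) = 0b1000.
C3: P3 ⊕ 0b1000 = 0b1010; E(K, 0b1010) = 0b0100.
C4: P4 ⊕ 0b0100 = 0b1100; E(K, 0b1100) = 0b0110.
C5: P5 ⊕ 0b0110 = 0b0111; E(K, 0b0111) = 0b0001.

C1 = 0b0010, C2 = 0b1000, C3 = 0b0100, C4 = 0b0110, C5 = 0b0001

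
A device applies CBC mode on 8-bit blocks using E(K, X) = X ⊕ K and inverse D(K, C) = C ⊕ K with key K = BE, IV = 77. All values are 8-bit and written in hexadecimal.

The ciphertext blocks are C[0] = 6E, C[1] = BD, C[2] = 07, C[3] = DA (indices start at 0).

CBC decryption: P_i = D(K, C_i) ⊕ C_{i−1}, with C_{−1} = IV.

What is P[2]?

P[2] = 04

P[2]: D(K, 07) = B9; B9 ⊕ BD = 04.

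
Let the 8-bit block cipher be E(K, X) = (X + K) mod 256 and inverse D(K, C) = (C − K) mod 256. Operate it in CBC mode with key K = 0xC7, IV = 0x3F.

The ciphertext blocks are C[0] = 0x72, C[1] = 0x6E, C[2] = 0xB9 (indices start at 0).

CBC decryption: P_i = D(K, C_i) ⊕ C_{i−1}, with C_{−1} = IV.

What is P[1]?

P[1]: D(K, 0x6E) = 0xA7; 0xA7 ⊕ 0x72 = 0xD5.

P[1] = 0xD5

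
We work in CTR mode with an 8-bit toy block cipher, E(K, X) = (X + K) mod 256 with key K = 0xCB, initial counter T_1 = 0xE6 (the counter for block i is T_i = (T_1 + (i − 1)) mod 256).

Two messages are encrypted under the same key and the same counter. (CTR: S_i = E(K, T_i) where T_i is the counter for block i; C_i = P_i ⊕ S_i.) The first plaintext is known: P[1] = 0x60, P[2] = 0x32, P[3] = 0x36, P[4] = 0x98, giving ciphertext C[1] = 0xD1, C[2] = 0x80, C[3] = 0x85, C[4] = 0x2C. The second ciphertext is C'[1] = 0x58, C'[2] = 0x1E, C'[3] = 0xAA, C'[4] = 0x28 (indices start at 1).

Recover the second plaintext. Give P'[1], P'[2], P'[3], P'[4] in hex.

In CTR with a reused counter, both messages share the same keystream S_i, so C_i ⊕ C'_i = P_i ⊕ P'_i and thus P'_i = P_i ⊕ C_i ⊕ C'_i.
P'[1]: 0x60 ⊕ 0xD1 ⊕ 0x58 = 0xE9.
P'[2]: 0x32 ⊕ 0x80 ⊕ 0x1E = 0xAC.
P'[3]: 0x36 ⊕ 0x85 ⊕ 0xAA = 0x19.
P'[4]: 0x98 ⊕ 0x2C ⊕ 0x28 = 0x9C.

P'[1] = 0xE9, P'[2] = 0xAC, P'[3] = 0x19, P'[4] = 0x9C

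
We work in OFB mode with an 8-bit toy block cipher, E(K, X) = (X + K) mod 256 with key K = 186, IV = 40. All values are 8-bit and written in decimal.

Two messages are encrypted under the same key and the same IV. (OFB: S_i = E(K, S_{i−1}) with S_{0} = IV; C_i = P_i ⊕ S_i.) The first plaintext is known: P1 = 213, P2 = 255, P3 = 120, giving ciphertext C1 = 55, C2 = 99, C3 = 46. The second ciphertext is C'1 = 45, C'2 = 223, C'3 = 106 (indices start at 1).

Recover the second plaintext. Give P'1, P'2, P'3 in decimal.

In OFB with a reused IV, both messages share the same keystream S_i, so C_i ⊕ C'_i = P_i ⊕ P'_i and thus P'_i = P_i ⊕ C_i ⊕ C'_i.
P'1: 213 ⊕ 55 ⊕ 45 = 207.
P'2: 255 ⊕ 99 ⊕ 223 = 67.
P'3: 120 ⊕ 46 ⊕ 106 = 60.

P'1 = 207, P'2 = 67, P'3 = 60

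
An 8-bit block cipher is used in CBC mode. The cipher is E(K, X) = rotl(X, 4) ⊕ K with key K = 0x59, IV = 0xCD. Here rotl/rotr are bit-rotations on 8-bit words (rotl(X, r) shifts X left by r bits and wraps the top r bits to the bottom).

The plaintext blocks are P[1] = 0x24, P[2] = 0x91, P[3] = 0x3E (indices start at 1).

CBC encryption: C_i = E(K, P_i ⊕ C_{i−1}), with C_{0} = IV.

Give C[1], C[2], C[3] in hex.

C[1] = 0xC7, C[2] = 0x3C, C[3] = 0x79

C[1]: P[1] ⊕ 0xCD = 0xE9; E(K, 0xE9) = 0xC7.
C[2]: P[2] ⊕ 0xC7 = 0x56; E(K, 0x56) = 0x3C.
C[3]: P[3] ⊕ 0x3C = 0x02; E(K, 0x02) = 0x79.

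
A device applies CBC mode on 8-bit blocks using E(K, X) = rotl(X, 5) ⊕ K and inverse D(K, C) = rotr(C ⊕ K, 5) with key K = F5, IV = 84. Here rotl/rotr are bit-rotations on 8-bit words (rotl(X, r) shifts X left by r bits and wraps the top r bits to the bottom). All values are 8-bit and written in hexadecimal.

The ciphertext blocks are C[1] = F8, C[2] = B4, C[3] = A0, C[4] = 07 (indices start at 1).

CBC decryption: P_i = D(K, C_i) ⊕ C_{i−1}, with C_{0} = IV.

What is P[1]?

P[1] = EC

P[1]: D(K, F8) = 68; 68 ⊕ 84 = EC.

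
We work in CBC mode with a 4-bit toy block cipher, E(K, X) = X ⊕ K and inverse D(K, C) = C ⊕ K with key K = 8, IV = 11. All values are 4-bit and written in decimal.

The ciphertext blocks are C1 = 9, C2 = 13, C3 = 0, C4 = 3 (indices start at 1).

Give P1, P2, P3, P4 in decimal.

P1 = 10, P2 = 12, P3 = 5, P4 = 11

CBC decryption: P_i = D(K, C_i) ⊕ C_{i−1}, with C_{0} = IV.
P1: D(K, 9) = 1; 1 ⊕ 11 = 10.
P2: D(K, 13) = 5; 5 ⊕ 9 = 12.
P3: D(K, 0) = 8; 8 ⊕ 13 = 5.
P4: D(K, 3) = 11; 11 ⊕ 0 = 11.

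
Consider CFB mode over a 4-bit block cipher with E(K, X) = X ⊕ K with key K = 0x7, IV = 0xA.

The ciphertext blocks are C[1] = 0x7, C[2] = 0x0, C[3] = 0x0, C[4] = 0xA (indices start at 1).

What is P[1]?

P[1] = 0xA

CFB decryption: P_i = C_i ⊕ E(K, C_{i−1}), with C_{0} = IV.
P[1]: E(K, 0xA) = 0xD; 0x7 ⊕ 0xD = 0xA.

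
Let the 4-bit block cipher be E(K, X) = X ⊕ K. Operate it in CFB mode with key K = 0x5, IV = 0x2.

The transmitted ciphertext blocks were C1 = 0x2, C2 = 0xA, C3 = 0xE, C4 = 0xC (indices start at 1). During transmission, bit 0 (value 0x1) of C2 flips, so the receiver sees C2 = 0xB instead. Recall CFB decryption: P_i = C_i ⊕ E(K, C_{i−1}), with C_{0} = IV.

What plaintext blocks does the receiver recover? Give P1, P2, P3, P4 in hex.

Only C2 changed, to 0xB. In CFB, a change in C_i flips the same bit in P_i and garbles P_{i+1}. Decrypting the received ciphertext:
P1: E(K, 0x2) = 0x7; 0x2 ⊕ 0x7 = 0x5.
P2: E(K, 0x2) = 0x7; 0xB ⊕ 0x7 = 0xC.
P3: E(K, 0xB) = 0xE; 0xE ⊕ 0xE = 0x0.
P4: E(K, 0xE) = 0xB; 0xC ⊕ 0xB = 0x7.
Blocks that differ from the original plaintext: P2, P3.

P1 = 0x5, P2 = 0xC, P3 = 0x0, P4 = 0x7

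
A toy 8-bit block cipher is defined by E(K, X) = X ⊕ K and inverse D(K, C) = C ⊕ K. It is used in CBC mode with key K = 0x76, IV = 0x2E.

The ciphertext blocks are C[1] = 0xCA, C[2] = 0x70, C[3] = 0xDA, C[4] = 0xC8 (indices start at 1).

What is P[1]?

P[1] = 0x92

CBC decryption: P_i = D(K, C_i) ⊕ C_{i−1}, with C_{0} = IV.
P[1]: D(K, 0xCA) = 0xBC; 0xBC ⊕ 0x2E = 0x92.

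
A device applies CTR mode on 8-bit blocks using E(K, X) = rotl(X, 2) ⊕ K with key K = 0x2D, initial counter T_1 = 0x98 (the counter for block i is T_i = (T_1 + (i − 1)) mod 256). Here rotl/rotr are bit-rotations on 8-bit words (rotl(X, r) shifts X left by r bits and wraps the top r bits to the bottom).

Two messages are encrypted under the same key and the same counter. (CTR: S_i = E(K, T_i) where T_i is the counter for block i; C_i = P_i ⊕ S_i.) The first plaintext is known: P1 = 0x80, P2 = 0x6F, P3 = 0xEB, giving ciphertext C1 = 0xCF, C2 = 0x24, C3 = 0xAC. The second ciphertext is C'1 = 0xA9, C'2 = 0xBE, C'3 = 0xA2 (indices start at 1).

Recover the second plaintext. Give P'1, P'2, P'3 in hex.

P'1 = 0xE6, P'2 = 0xF5, P'3 = 0xE5

In CTR with a reused counter, both messages share the same keystream S_i, so C_i ⊕ C'_i = P_i ⊕ P'_i and thus P'_i = P_i ⊕ C_i ⊕ C'_i.
P'1: 0x80 ⊕ 0xCF ⊕ 0xA9 = 0xE6.
P'2: 0x6F ⊕ 0x24 ⊕ 0xBE = 0xF5.
P'3: 0xEB ⊕ 0xAC ⊕ 0xA2 = 0xE5.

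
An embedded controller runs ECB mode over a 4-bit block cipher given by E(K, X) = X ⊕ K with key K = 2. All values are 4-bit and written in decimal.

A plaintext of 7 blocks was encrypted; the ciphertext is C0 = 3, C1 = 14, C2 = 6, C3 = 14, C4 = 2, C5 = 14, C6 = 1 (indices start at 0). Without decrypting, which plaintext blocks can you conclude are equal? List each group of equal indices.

ECB encrypts each block independently with the same key, so equal ciphertext blocks imply equal plaintext blocks.
C1 = C3 = C5 = 14, so P1 = P3 = P5.

P1 = P3 = P5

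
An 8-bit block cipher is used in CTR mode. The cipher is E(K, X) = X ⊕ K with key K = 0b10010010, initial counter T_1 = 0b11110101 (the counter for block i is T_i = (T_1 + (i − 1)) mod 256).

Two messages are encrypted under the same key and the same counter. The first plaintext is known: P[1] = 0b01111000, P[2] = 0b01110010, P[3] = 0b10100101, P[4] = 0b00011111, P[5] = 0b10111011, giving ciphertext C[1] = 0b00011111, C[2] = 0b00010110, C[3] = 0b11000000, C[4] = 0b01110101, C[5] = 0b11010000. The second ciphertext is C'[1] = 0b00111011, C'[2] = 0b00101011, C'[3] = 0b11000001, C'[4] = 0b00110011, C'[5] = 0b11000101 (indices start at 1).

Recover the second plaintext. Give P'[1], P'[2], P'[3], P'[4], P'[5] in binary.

In CTR with a reused counter, both messages share the same keystream S_i, so C_i ⊕ C'_i = P_i ⊕ P'_i and thus P'_i = P_i ⊕ C_i ⊕ C'_i.
P'[1]: 0b01111000 ⊕ 0b00011111 ⊕ 0b00111011 = 0b01011100.
P'[2]: 0b01110010 ⊕ 0b00010110 ⊕ 0b00101011 = 0b01001111.
P'[3]: 0b10100101 ⊕ 0b11000000 ⊕ 0b11000001 = 0b10100100.
P'[4]: 0b00011111 ⊕ 0b01110101 ⊕ 0b00110011 = 0b01011001.
P'[5]: 0b10111011 ⊕ 0b11010000 ⊕ 0b11000101 = 0b10101110.

P'[1] = 0b01011100, P'[2] = 0b01001111, P'[3] = 0b10100100, P'[4] = 0b01011001, P'[5] = 0b10101110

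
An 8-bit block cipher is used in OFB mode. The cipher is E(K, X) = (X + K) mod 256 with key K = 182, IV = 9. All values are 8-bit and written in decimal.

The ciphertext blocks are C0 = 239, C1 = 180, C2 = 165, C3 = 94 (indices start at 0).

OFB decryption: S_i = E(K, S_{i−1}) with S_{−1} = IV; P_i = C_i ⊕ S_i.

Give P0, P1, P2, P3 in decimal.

P0 = 80, P1 = 193, P2 = 142, P3 = 191

P0: S = E(K, 9) = 191; 239 ⊕ 191 = 80.
P1: S = E(K, 191) = 117; 180 ⊕ 117 = 193.
P2: S = E(K, 117) = 43; 165 ⊕ 43 = 142.
P3: S = E(K, 43) = 225; 94 ⊕ 225 = 191.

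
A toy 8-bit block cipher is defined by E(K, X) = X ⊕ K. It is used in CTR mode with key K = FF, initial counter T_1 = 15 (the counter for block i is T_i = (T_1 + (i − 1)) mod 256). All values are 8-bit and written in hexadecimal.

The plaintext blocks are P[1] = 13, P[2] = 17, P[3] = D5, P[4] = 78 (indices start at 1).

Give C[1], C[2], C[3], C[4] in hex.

CTR encryption: S_i = E(K, T_i) where T_i is the counter for block i; C_i = P_i ⊕ S_i.
C[1]: T = 15, S = E(K, T) = EA; 13 ⊕ EA = F9.
C[2]: T = 16, S = E(K, T) = E9; 17 ⊕ E9 = FE.
C[3]: T = 17, S = E(K, T) = E8; D5 ⊕ E8 = 3D.
C[4]: T = 18, S = E(K, T) = E7; 78 ⊕ E7 = 9F.

C[1] = F9, C[2] = FE, C[3] = 3D, C[4] = 9F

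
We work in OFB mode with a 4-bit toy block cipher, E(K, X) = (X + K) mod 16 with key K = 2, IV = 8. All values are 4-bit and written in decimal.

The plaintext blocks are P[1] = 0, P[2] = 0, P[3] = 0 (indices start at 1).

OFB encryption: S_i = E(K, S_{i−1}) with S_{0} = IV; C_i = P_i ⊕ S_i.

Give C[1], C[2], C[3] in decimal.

C[1]: S = E(K, 8) = 10; 0 ⊕ 10 = 10.
C[2]: S = E(K, 10) = 12; 0 ⊕ 12 = 12.
C[3]: S = E(K, 12) = 14; 0 ⊕ 14 = 14.

C[1] = 10, C[2] = 12, C[3] = 14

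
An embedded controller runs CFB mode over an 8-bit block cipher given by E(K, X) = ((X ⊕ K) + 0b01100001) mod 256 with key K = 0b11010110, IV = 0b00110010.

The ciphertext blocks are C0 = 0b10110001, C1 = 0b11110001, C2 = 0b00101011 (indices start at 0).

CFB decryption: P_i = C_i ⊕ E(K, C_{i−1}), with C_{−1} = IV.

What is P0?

P0: E(K, 0b00110010) = 0b01000101; 0b10110001 ⊕ 0b01000101 = 0b11110100.

P0 = 0b11110100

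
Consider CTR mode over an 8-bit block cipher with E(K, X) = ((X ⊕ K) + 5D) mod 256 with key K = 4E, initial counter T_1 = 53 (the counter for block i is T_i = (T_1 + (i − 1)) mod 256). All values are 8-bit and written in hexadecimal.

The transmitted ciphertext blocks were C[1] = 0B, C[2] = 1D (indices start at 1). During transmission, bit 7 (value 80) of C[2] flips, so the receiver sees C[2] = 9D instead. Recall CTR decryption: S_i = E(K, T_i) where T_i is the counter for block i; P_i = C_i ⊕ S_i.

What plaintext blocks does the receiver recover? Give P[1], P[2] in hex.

Only C[2] changed, to 9D. In CTR, a change in C_i flips the same bit in P_i only; the keystream is unaffected. Decrypting the received ciphertext:
P[1]: T = 53, S = E(K, T) = 7A; 0B ⊕ 7A = 71.
P[2]: T = 54, S = E(K, T) = 77; 9D ⊕ 77 = EA.
Blocks that differ from the original plaintext: P[2].

P[1] = 71, P[2] = EA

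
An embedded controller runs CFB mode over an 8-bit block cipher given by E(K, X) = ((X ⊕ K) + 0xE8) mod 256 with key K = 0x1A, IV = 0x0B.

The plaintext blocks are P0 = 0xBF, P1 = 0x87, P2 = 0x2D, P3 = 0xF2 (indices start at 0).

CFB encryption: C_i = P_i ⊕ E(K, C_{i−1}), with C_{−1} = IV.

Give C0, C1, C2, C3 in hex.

C0 = 0x46, C1 = 0xC3, C2 = 0xEC, C3 = 0x2C

C0: E(K, 0x0B) = 0xF9; 0xBF ⊕ 0xF9 = 0x46.
C1: E(K, 0x46) = 0x44; 0x87 ⊕ 0x44 = 0xC3.
C2: E(K, 0xC3) = 0xC1; 0x2D ⊕ 0xC1 = 0xEC.
C3: E(K, 0xEC) = 0xDE; 0xF2 ⊕ 0xDE = 0x2C.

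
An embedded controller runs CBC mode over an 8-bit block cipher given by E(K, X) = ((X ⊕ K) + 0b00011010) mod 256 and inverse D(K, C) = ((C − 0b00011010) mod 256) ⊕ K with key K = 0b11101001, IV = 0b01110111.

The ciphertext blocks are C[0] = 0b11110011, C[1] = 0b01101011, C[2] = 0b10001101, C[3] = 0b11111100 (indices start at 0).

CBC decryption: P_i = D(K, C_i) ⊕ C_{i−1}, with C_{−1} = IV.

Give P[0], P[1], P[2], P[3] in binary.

P[0] = 0b01000111, P[1] = 0b01001011, P[2] = 0b11110001, P[3] = 0b10000110

P[0]: D(K, 0b11110011) = 0b00110000; 0b00110000 ⊕ 0b01110111 = 0b01000111.
P[1]: D(K, 0b01101011) = 0b10111000; 0b10111000 ⊕ 0b11110011 = 0b01001011.
P[2]: D(K, 0b10001101) = 0b10011010; 0b10011010 ⊕ 0b01101011 = 0b11110001.
P[3]: D(K, 0b11111100) = 0b00001011; 0b00001011 ⊕ 0b10001101 = 0b10000110.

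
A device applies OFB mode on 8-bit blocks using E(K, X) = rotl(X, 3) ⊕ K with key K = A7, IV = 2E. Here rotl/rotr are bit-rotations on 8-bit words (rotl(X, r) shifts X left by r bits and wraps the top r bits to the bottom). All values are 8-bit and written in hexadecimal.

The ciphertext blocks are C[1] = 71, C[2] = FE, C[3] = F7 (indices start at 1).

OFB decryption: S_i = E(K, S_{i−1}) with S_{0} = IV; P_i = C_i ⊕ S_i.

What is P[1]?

P[1]: S = E(K, 2E) = D6; 71 ⊕ D6 = A7.

P[1] = A7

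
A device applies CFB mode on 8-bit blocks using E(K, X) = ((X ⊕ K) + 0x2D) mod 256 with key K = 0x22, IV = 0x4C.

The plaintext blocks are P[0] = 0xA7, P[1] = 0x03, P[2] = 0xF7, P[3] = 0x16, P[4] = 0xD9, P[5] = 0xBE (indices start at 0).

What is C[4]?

CFB encryption: C_i = P_i ⊕ E(K, C_{i−1}), with C_{−1} = IV.
C[0]: E(K, 0x4C) = 0x9B; 0xA7 ⊕ 0x9B = 0x3C.
C[1]: E(K, 0x3C) = 0x4B; 0x03 ⊕ 0x4B = 0x48.
C[2]: E(K, 0x48) = 0x97; 0xF7 ⊕ 0x97 = 0x60.
C[3]: E(K, 0x60) = 0x6F; 0x16 ⊕ 0x6F = 0x79.
C[4]: E(K, 0x79) = 0x88; 0xD9 ⊕ 0x88 = 0x51.

C[4] = 0x51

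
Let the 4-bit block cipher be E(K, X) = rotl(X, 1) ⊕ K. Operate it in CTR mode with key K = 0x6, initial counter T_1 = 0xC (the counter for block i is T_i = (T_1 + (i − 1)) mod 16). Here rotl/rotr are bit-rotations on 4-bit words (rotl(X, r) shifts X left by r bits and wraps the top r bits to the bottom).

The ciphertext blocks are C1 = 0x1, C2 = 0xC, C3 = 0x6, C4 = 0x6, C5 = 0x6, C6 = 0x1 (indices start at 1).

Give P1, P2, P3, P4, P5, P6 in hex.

P1 = 0xE, P2 = 0x1, P3 = 0xD, P4 = 0xF, P5 = 0x0, P6 = 0x5

CTR decryption: S_i = E(K, T_i) where T_i is the counter for block i; P_i = C_i ⊕ S_i.
P1: T = 0xC, S = E(K, T) = 0xF; 0x1 ⊕ 0xF = 0xE.
P2: T = 0xD, S = E(K, T) = 0xD; 0xC ⊕ 0xD = 0x1.
P3: T = 0xE, S = E(K, T) = 0xB; 0x6 ⊕ 0xB = 0xD.
P4: T = 0xF, S = E(K, T) = 0x9; 0x6 ⊕ 0x9 = 0xF.
P5: T = 0x0, S = E(K, T) = 0x6; 0x6 ⊕ 0x6 = 0x0.
P6: T = 0x1, S = E(K, T) = 0x4; 0x1 ⊕ 0x4 = 0x5.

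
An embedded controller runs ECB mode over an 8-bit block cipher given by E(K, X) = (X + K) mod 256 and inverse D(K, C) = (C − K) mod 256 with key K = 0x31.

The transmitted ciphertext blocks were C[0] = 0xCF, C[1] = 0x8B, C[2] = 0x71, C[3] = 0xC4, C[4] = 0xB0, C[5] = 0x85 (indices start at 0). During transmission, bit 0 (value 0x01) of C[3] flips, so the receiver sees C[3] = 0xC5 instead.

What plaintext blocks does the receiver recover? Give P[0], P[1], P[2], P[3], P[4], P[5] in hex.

ECB decryption: P_i = D(K, C_i).
Only C[3] changed, to 0xC5. In ECB, a change in C_i affects only P_i. Decrypting the received ciphertext:
P[0]: D(K, 0xCF) = 0x9E.
P[1]: D(K, 0x8B) = 0x5A.
P[2]: D(K, 0x71) = 0x40.
P[3]: D(K, 0xC5) = 0x94.
P[4]: D(K, 0xB0) = 0x7F.
P[5]: D(K, 0x85) = 0x54.
Blocks that differ from the original plaintext: P[3].

P[0] = 0x9E, P[1] = 0x5A, P[2] = 0x40, P[3] = 0x94, P[4] = 0x7F, P[5] = 0x54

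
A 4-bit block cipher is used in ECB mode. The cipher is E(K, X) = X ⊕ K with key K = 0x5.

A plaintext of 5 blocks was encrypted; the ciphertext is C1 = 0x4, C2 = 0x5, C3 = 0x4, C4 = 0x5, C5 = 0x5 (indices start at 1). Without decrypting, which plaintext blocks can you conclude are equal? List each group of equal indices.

ECB encrypts each block independently with the same key, so equal ciphertext blocks imply equal plaintext blocks.
C1 = C3 = 0x4, so P1 = P3.
C2 = C4 = C5 = 0x5, so P2 = P4 = P5.

P1 = P3; P2 = P4 = P5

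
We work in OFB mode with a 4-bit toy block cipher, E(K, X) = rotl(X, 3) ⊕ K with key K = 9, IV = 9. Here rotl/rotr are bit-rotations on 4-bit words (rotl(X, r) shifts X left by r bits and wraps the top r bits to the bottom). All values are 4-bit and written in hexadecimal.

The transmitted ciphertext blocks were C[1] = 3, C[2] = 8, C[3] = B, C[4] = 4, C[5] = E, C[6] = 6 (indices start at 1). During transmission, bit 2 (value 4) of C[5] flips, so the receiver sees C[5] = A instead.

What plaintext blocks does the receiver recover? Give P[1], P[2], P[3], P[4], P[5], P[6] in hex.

OFB decryption: S_i = E(K, S_{i−1}) with S_{0} = IV; P_i = C_i ⊕ S_i.
Only C[5] changed, to A. In OFB, a change in C_i flips the same bit in P_i only; the keystream is unaffected. Decrypting the received ciphertext:
P[1]: S = E(K, 9) = 5; 3 ⊕ 5 = 6.
P[2]: S = E(K, 5) = 3; 8 ⊕ 3 = B.
P[3]: S = E(K, 3) = 0; B ⊕ 0 = B.
P[4]: S = E(K, 0) = 9; 4 ⊕ 9 = D.
P[5]: S = E(K, 9) = 5; A ⊕ 5 = F.
P[6]: S = E(K, 5) = 3; 6 ⊕ 3 = 5.
Blocks that differ from the original plaintext: P[5].

P[1] = 6, P[2] = B, P[3] = B, P[4] = D, P[5] = F, P[6] = 5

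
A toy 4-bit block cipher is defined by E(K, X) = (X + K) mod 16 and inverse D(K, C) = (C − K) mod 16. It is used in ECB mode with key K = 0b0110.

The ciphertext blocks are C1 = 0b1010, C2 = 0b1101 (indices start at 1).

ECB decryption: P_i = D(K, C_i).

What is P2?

P2: D(K, 0b1101) = 0b0111.

P2 = 0b0111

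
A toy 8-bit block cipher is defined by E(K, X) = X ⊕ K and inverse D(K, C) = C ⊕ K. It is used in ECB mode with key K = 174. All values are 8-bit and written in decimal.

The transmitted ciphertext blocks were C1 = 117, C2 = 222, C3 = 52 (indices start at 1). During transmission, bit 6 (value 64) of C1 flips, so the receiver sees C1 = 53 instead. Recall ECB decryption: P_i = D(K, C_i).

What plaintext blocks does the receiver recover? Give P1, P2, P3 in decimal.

Only C1 changed, to 53. In ECB, a change in C_i affects only P_i. Decrypting the received ciphertext:
P1: D(K, 53) = 155.
P2: D(K, 222) = 112.
P3: D(K, 52) = 154.
Blocks that differ from the original plaintext: P1.

P1 = 155, P2 = 112, P3 = 154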